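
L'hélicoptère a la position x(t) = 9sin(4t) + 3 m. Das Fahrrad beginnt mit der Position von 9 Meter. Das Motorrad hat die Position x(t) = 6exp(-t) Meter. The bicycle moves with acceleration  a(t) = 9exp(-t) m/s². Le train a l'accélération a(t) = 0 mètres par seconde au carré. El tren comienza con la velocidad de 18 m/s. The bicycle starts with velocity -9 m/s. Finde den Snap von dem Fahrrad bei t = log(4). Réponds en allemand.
Ausgehend von der Beschleunigung a(t) = 9·exp(-t), nehmen wir 2 Ableitungen. Durch Ableiten von der Beschleunigung erhalten wir den Ruck: j(t) = -9·exp(-t). Mit d/dt von j(t) finden wir s(t) = 9·exp(-t). Aus der Gleichung für den Snap s(t) = 9·exp(-t), setzen wir t = log(4) ein und erhalten s = 9/4.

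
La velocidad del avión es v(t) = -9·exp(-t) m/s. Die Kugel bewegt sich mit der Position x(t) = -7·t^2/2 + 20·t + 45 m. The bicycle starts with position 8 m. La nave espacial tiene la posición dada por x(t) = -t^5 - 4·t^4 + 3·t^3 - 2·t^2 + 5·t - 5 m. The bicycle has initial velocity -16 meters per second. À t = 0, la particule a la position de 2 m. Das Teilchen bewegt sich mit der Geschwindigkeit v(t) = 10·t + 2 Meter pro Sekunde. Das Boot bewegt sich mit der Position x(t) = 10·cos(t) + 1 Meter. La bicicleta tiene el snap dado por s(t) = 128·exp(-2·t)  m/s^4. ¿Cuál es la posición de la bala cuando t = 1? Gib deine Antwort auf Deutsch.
Mit x(t) = -7·t^2/2 + 20·t + 45 und Einsetzen von t = 1, finden wir x = 123/2.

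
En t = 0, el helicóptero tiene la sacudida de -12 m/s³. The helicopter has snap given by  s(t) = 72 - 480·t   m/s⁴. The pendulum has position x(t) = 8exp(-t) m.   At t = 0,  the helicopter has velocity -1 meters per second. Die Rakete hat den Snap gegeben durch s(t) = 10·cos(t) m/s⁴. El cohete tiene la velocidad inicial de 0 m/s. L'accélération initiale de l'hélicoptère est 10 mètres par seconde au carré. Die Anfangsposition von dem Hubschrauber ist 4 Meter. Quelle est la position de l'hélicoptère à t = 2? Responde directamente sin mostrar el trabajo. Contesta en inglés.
x(2) = -74.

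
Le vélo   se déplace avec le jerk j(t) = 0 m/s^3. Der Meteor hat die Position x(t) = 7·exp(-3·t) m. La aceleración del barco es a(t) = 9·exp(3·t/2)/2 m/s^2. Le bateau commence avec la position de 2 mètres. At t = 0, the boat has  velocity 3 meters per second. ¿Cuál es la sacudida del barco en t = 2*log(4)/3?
Debemos derivar nuestra ecuación de la aceleración a(t) = 9·exp(3·t/2)/2 1 vez. Derivando la aceleración, obtenemos la sacudida: j(t) = 27·exp(3·t/2)/4. De la ecuación de la sacudida j(t) = 27·exp(3·t/2)/4, sustituimos t = 2*log(4)/3 para obtener j = 27.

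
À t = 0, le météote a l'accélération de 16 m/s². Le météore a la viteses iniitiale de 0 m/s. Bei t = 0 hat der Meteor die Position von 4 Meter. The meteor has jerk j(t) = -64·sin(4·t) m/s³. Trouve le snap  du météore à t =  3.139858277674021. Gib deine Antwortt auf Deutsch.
Um dies zu lösen, müssen wir 1 Ableitung unserer Gleichung für den Ruck j(t) = -64·sin(4·t) nehmen. Durch Ableiten von dem Ruck erhalten wir den Snap: s(t) = -256·cos(4·t). Mit s(t) = -256·cos(4·t) und Einsetzen von t = 3.139858277674021, finden wir s = -255.993839518203.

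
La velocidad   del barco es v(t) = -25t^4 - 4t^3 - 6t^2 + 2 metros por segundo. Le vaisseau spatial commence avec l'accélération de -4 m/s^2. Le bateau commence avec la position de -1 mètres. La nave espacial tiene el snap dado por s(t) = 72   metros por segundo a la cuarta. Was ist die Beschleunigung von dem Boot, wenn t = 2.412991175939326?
Um dies zu lösen, müssen wir 1 Ableitung unserer Gleichung für die Geschwindigkeit v(t) = -25·t^4 - 4·t^3 - 6·t^2 + 2 nehmen. Durch Ableiten von der Geschwindigkeit erhalten wir die Beschleunigung: a(t) = -100·t^3 - 12·t^2 - 12·t. Mit a(t) = -100·t^3 - 12·t^2 - 12·t und Einsetzen von t = 2.412991175939326, finden wir a = -1503.79669723893.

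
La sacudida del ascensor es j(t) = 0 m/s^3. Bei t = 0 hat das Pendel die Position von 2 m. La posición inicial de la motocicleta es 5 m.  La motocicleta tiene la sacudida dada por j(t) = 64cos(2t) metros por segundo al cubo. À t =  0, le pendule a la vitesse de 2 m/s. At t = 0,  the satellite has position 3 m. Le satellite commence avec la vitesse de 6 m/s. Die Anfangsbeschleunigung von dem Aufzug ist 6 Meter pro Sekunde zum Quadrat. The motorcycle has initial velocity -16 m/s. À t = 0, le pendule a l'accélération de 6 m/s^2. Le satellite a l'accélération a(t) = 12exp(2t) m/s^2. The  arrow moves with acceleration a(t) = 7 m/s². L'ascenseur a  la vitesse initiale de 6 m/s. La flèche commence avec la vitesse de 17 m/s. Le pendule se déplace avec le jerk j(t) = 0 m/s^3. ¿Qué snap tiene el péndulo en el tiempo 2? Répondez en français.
Pour résoudre ceci, nous devons prendre 1 dérivée de notre équation du jerk j(t) = 0. En prenant d/dt de j(t), nous trouvons s(t) = 0. En utilisant s(t) = 0 et en substituant t = 2, nous trouvons s = 0.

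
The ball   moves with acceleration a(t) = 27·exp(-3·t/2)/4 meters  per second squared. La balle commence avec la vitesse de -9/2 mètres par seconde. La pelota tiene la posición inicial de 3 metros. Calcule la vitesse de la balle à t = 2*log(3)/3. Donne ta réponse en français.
Nous devons intégrer notre équation de l'accélération a(t) = 27·exp(-3·t/2)/4 1 fois. L'intégrale de l'accélération est la vitesse. En utilisant v(0) = -9/2, nous obtenons v(t) = -9·exp(-3·t/2)/2. De l'équation de la vitesse v(t) = -9·exp(-3·t/2)/2, nous substituons t = 2*log(3)/3 pour obtenir v = -3/2.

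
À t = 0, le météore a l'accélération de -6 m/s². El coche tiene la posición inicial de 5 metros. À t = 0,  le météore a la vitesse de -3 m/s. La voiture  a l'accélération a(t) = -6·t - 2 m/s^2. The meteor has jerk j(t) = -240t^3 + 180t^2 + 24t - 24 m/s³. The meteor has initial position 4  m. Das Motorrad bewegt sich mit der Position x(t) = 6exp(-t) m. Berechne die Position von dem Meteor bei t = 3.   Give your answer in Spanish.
Necesitamos integrar nuestra ecuación de la sacudida j(t) = -240·t^3 + 180·t^2 + 24·t - 24 3 veces. Integrando la sacudida y usando la condición inicial a(0) = -6, obtenemos a(t) = -60·t^4 + 60·t^3 + 12·t^2 - 24·t - 6. Integrando la aceleración y usando la condición inicial v(0) = -3, obtenemos v(t) = -12·t^5 + 15·t^4 + 4·t^3 - 12·t^2 - 6·t - 3. Tomando ∫v(t)dt y aplicando x(0) = 4, encontramos x(t) = -2·t^6 + 3·t^5 + t^4 - 4·t^3 - 3·t^2 - 3·t + 4. Usando x(t) = -2·t^6 + 3·t^5 + t^4 - 4·t^3 - 3·t^2 - 3·t + 4 y sustituyendo t = 3, encontramos x = -788.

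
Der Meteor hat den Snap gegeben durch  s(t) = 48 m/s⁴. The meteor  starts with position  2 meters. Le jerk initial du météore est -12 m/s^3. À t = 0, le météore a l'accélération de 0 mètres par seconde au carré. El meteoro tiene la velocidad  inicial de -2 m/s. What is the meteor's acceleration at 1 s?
To find the answer, we compute 2 integrals of s(t) = 48. Integrating snap and using the initial condition j(0) = -12, we get j(t) = 48·t - 12. The integral of jerk, with a(0) = 0, gives acceleration: a(t) = 12·t·(2·t - 1). We have acceleration a(t) = 12·t·(2·t - 1). Substituting t = 1: a(1) = 12.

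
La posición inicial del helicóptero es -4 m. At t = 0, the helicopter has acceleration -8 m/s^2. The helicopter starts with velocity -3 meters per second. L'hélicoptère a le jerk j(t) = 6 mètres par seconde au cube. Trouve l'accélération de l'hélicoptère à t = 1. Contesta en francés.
Nous devons trouver l'intégrale de notre équation du jerk j(t) = 6 1 fois. L'intégrale du jerk est l'accélération. En utilisant a(0) = -8, nous obtenons a(t) = 6·t - 8. Nous avons l'accélération a(t) = 6·t - 8. En substituant t = 1: a(1) = -2.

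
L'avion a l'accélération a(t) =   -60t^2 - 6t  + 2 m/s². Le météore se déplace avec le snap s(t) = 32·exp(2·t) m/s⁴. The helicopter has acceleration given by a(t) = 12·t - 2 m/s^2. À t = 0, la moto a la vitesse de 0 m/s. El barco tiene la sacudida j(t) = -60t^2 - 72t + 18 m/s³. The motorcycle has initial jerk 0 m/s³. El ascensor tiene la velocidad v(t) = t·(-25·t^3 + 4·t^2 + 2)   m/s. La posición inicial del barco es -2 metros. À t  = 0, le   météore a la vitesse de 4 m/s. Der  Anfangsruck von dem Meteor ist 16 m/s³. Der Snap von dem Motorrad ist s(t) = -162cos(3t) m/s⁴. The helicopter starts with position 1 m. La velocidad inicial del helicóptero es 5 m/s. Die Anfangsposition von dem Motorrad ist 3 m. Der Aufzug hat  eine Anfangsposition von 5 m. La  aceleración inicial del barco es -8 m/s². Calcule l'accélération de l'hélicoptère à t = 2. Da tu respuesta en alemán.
Aus der Gleichung für die Beschleunigung a(t) = 12·t - 2, setzen wir t = 2 ein und erhalten a = 22.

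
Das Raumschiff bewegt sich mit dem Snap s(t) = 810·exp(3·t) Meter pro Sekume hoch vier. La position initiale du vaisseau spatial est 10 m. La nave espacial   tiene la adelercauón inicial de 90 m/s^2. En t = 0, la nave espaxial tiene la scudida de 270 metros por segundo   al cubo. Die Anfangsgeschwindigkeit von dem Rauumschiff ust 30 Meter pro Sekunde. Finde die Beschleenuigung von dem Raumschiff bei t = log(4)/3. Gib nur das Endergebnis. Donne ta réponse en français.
À t = log(4)/3, a = 360.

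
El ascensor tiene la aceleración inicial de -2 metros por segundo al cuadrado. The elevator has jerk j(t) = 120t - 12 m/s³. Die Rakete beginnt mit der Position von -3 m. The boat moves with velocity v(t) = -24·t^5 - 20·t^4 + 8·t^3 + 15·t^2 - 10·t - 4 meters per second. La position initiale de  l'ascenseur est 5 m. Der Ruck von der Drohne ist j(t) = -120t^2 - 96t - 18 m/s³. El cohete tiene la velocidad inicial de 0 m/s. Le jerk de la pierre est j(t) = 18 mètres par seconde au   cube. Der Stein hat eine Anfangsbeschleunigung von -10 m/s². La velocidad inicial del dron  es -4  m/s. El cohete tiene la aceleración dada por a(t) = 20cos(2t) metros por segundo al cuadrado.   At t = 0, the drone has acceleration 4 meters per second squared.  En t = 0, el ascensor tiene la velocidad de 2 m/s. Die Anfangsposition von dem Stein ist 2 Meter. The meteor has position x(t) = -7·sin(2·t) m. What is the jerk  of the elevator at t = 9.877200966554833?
From the given jerk equation j(t) = 120·t - 12, we substitute t = 9.877200966554833 to get j = 1173.26411598658.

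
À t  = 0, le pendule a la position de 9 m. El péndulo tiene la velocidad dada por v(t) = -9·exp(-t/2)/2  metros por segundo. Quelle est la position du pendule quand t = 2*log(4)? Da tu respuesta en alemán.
Wir müssen unsere Gleichung für die Geschwindigkeit v(t) = -9·exp(-t/2)/2 1-mal integrieren. Die Stammfunktion von der Geschwindigkeit, mit x(0) = 9, ergibt die Position: x(t) = 9·exp(-t/2). Wir haben die Position x(t) = 9·exp(-t/2). Durch Einsetzen von t = 2*log(4): x(2*log(4)) = 9/4.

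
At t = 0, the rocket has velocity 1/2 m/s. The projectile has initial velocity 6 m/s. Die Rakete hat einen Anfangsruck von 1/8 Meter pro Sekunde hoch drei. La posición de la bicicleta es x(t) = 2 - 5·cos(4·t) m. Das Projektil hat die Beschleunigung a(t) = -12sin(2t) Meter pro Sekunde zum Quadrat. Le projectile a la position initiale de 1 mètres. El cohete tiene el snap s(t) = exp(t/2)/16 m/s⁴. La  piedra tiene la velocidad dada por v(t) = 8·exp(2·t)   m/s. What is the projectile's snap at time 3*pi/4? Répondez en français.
En partant de l'accélération a(t) = -12·sin(2·t), nous prenons 2 dérivées. En dérivant l'accélération, nous obtenons le jerk: j(t) = -24·cos(2·t). En prenant d/dt de j(t), nous trouvons s(t) = 48·sin(2·t). De l'équation du snap s(t) = 48·sin(2·t), nous substituons t = 3*pi/4 pour obtenir s = -48.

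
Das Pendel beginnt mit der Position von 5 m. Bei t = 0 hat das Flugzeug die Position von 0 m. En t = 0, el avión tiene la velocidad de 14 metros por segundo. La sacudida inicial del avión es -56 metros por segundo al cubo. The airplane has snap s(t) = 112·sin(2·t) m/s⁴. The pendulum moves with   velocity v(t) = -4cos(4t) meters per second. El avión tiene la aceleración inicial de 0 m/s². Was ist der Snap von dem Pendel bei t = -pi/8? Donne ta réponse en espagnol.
Debemos derivar nuestra ecuación de la velocidad v(t) = -4·cos(4·t) 3 veces. Tomando d/dt de v(t), encontramos a(t) = 16·sin(4·t). Tomando d/dt de a(t), encontramos j(t) = 64·cos(4·t). La derivada de la sacudida da el snap: s(t) = -256·sin(4·t). Usando s(t) = -256·sin(4·t) y sustituyendo t = -pi/8, encontramos s = 256.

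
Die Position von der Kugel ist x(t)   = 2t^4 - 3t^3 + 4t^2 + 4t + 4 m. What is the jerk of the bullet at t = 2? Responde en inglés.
Starting from position x(t) = 2·t^4 - 3·t^3 + 4·t^2 + 4·t + 4, we take 3 derivatives. Taking d/dt of x(t), we find v(t) = 8·t^3 - 9·t^2 + 8·t + 4. The derivative of velocity gives acceleration: a(t) = 24·t^2 - 18·t + 8. Differentiating acceleration, we get jerk: j(t) = 48·t - 18. From the given jerk equation j(t) = 48·t - 18, we substitute t = 2 to get j = 78.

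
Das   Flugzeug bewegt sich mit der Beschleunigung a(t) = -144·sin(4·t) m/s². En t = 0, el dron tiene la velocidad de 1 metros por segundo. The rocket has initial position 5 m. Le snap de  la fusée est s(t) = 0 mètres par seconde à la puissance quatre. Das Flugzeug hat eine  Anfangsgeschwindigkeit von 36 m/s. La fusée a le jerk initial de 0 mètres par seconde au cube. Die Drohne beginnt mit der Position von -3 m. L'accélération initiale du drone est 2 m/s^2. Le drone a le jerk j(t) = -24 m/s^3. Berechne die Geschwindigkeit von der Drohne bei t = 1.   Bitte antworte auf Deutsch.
Wir müssen die Stammfunktion unserer Gleichung für den Ruck j(t) = -24 2-mal finden. Mit ∫j(t)dt und Anwendung von a(0) = 2, finden wir a(t) = 2 - 24·t. Mit ∫a(t)dt und Anwendung von v(0) = 1, finden wir v(t) = -12·t^2 + 2·t + 1. Mit v(t) = -12·t^2 + 2·t + 1 und Einsetzen von t = 1, finden wir v = -9.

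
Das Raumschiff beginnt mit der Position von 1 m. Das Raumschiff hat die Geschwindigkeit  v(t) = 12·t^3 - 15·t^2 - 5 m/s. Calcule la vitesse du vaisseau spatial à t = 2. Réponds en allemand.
Aus der Gleichung für die Geschwindigkeit v(t) = 12·t^3 - 15·t^2 - 5, setzen wir t = 2 ein und erhalten v = 31.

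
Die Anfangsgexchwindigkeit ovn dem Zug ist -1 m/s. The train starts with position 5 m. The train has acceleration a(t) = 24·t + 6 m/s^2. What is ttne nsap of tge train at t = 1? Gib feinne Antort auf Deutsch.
Um dies zu lösen, müssen wir 2 Ableitungen unserer Gleichung für die Beschleunigung a(t) = 24·t + 6 nehmen. Die Ableitung von der Beschleunigung ergibt den Ruck: j(t) = 24. Mit d/dt von j(t) finden wir s(t) = 0. Wir haben den Snap s(t) = 0. Durch Einsetzen von t = 1: s(1) = 0.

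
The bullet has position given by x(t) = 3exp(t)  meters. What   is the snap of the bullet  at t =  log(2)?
To solve this, we need to take 4 derivatives of our position equation x(t) = 3·exp(t). Taking d/dt of x(t), we find v(t) = 3·exp(t). Taking d/dt of v(t), we find a(t) = 3·exp(t). Differentiating acceleration, we get jerk: j(t) = 3·exp(t). Differentiating jerk, we get snap: s(t) = 3·exp(t). From the given snap equation s(t) = 3·exp(t), we substitute t = log(2) to get s = 6.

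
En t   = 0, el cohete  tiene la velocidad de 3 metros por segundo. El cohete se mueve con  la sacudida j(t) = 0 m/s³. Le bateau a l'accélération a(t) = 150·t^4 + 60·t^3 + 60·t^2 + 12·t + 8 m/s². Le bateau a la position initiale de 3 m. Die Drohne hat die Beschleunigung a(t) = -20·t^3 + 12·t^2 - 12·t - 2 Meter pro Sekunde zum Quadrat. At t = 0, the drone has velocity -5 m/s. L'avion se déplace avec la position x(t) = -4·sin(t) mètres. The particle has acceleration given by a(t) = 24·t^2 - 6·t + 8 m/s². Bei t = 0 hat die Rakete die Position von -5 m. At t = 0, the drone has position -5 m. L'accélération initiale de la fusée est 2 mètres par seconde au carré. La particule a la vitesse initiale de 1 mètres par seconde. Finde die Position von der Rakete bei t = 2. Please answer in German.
Wir müssen unsere Gleichung für den Ruck j(t) = 0 3-mal integrieren. Das Integral von dem Ruck, mit a(0) = 2, ergibt die Beschleunigung: a(t) = 2. Die Stammfunktion von der Beschleunigung, mit v(0) = 3, ergibt die Geschwindigkeit: v(t) = 2·t + 3. Mit ∫v(t)dt und Anwendung von x(0) = -5, finden wir x(t) = t^2 + 3·t - 5. Mit x(t) = t^2 + 3·t - 5 und Einsetzen von t = 2, finden wir x = 5.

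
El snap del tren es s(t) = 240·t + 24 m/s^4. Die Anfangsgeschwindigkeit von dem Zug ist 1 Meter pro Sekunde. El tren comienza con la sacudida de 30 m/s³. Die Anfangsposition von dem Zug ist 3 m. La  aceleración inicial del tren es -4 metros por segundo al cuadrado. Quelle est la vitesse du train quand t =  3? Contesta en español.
Necesitamos integrar nuestra ecuación del snap s(t) = 240·t + 24 3 veces. Tomando ∫s(t)dt y aplicando j(0) = 30, encontramos j(t) = 120·t^2 + 24·t + 30. Integrando la sacudida y usando la condición inicial a(0) = -4, obtenemos a(t) = 40·t^3 + 12·t^2 + 30·t - 4. Integrando la aceleración y usando la condición inicial v(0) = 1, obtenemos v(t) = 10·t^4 + 4·t^3 + 15·t^2 - 4·t + 1. Usando v(t) = 10·t^4 + 4·t^3 + 15·t^2 - 4·t + 1 y sustituyendo t = 3, encontramos v = 1042.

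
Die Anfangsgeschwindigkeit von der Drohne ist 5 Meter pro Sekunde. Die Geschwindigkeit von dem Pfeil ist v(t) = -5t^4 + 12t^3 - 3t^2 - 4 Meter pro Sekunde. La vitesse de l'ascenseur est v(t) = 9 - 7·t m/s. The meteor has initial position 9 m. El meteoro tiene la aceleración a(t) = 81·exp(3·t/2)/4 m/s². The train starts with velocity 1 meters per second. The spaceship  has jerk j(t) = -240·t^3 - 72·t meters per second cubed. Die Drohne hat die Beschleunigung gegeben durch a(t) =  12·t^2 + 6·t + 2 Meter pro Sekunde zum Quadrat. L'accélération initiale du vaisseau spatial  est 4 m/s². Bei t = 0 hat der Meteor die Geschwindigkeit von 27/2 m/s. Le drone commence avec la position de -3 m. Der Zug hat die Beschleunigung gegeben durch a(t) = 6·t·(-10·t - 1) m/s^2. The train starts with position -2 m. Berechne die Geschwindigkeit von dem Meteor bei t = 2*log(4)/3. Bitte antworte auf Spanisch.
Para resolver esto, necesitamos tomar 1 antiderivada de nuestra ecuación de la aceleración a(t) = 81·exp(3·t/2)/4. La integral de la aceleración, con v(0) = 27/2, da la velocidad: v(t) = 27·exp(3·t/2)/2. Usando v(t) = 27·exp(3·t/2)/2 y sustituyendo t = 2*log(4)/3, encontramos v = 54.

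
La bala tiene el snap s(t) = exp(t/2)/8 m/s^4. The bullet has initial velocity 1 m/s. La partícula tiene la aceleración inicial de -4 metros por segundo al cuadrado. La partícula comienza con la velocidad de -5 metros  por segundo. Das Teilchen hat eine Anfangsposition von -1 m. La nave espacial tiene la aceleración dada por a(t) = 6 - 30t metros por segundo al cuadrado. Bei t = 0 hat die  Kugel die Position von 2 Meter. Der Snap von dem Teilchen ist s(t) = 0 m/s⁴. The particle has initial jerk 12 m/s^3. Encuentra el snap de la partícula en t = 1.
De la ecuación del snap s(t) = 0, sustituimos t = 1 para obtener s = 0.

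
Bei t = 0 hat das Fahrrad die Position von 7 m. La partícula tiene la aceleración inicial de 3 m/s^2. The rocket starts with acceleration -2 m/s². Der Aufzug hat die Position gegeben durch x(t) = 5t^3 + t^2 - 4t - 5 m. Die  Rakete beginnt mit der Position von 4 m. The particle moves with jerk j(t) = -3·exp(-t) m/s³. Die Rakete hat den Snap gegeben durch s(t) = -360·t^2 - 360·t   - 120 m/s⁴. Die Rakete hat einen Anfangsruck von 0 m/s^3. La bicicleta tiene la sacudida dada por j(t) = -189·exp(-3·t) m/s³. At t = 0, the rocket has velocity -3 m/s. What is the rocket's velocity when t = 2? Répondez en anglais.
To find the answer, we compute 3 antiderivatives of s(t) = -360·t^2 - 360·t - 120. Taking ∫s(t)dt and applying j(0) = 0, we find j(t) = 60·t·(-2·t^2 - 3·t - 2). Taking ∫j(t)dt and applying a(0) = -2, we find a(t) = -30·t^4 - 60·t^3 - 60·t^2 - 2. The antiderivative of acceleration, with v(0) = -3, gives velocity: v(t) = -6·t^5 - 15·t^4 - 20·t^3 - 2·t - 3. Using v(t) = -6·t^5 - 15·t^4 - 20·t^3 - 2·t - 3 and substituting t = 2, we find v = -599.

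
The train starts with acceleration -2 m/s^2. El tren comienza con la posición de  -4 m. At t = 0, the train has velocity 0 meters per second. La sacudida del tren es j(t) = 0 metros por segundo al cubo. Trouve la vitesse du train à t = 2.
Pour résoudre ceci, nous devons prendre 2 intégrales de notre équation du jerk j(t) = 0. En intégrant le jerk et en utilisant la condition initiale a(0) = -2, nous obtenons a(t) = -2. En prenant ∫a(t)dt et en appliquant v(0) = 0, nous trouvons v(t) = -2·t. En utilisant v(t) = -2·t et en substituant t = 2, nous trouvons v = -4.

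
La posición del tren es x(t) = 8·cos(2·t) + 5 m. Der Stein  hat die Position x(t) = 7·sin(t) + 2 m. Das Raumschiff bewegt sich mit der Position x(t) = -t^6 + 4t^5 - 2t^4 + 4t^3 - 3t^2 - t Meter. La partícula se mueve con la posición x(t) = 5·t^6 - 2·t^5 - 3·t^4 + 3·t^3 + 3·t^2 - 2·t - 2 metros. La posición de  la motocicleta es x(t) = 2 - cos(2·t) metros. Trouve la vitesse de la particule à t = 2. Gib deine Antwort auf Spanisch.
Partiendo de la posición x(t) = 5·t^6 - 2·t^5 - 3·t^4 + 3·t^3 + 3·t^2 - 2·t - 2, tomamos 1 derivada. Derivando la posición, obtenemos la velocidad: v(t) = 30·t^5 - 10·t^4 - 12·t^3 + 9·t^2 + 6·t - 2. De la ecuación de la velocidad v(t) = 30·t^5 - 10·t^4 - 12·t^3 + 9·t^2 + 6·t - 2, sustituimos t = 2 para obtener v = 750.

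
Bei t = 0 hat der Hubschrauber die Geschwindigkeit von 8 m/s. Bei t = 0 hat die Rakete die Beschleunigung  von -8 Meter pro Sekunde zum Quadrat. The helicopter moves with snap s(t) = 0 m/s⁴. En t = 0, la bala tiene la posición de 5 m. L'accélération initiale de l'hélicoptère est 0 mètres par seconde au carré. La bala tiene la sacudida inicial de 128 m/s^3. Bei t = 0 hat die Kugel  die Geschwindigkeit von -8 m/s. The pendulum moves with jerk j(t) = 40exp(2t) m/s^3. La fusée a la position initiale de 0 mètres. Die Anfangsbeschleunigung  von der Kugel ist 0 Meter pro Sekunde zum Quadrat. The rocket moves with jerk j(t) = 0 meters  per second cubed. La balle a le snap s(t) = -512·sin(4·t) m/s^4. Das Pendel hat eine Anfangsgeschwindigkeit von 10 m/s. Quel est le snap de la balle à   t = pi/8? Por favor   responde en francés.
Nous avons le snap s(t) = -512·sin(4·t). En substituant t = pi/8: s(pi/8) = -512.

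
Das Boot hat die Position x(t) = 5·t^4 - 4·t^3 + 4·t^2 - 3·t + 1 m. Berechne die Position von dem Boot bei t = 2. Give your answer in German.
Wir haben die Position x(t) = 5·t^4 - 4·t^3 + 4·t^2 - 3·t + 1. Durch Einsetzen von t = 2: x(2) = 59.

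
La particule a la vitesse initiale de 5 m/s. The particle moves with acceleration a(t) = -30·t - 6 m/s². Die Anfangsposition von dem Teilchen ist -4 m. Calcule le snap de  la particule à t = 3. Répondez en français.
Pour résoudre ceci, nous devons prendre 2 dérivées de notre équation de l'accélération a(t) = -30·t - 6. En prenant d/dt de a(t), nous trouvons j(t) = -30. En dérivant le jerk, nous obtenons le snap: s(t) = 0. Nous avons le snap s(t) = 0. En substituant t = 3: s(3) = 0.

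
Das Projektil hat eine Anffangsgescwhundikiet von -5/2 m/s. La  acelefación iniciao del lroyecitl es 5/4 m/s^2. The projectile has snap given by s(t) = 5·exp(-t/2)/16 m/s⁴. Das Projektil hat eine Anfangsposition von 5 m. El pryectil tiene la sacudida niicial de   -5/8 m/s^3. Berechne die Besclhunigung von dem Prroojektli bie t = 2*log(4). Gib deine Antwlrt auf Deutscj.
Wir müssen unsere Gleichung für den Snap s(t) = 5·exp(-t/2)/16 2-mal integrieren. Die Stammfunktion von dem Snap ist der Ruck. Mit j(0) = -5/8 erhalten wir j(t) = -5·exp(-t/2)/8. Das Integral von dem Ruck, mit a(0) = 5/4, ergibt die Beschleunigung: a(t) = 5·exp(-t/2)/4. Mit a(t) = 5·exp(-t/2)/4 und Einsetzen von t = 2*log(4), finden wir a = 5/16.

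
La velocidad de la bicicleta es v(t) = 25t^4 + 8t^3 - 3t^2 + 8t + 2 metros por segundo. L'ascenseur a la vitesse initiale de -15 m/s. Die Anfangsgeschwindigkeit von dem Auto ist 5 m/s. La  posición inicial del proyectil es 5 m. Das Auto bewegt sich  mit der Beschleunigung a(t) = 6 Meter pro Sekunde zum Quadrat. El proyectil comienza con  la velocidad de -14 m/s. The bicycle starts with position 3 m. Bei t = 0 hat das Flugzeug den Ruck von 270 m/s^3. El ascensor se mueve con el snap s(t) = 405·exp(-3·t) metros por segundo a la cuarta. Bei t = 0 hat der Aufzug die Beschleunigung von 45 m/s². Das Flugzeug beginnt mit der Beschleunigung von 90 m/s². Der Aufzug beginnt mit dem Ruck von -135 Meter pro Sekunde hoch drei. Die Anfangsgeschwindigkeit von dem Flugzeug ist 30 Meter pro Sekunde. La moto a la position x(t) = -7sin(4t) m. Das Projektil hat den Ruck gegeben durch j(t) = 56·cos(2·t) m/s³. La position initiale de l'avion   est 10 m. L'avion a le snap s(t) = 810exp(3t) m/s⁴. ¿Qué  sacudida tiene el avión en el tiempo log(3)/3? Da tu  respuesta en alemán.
Wir müssen unsere Gleichung für den Snap s(t) = 810·exp(3·t) 1-mal integrieren. Durch Integration von dem Snap und Verwendung der Anfangsbedingung j(0) = 270, erhalten wir j(t) = 270·exp(3·t). Wir haben den Ruck j(t) = 270·exp(3·t). Durch Einsetzen von t = log(3)/3: j(log(3)/3) = 810.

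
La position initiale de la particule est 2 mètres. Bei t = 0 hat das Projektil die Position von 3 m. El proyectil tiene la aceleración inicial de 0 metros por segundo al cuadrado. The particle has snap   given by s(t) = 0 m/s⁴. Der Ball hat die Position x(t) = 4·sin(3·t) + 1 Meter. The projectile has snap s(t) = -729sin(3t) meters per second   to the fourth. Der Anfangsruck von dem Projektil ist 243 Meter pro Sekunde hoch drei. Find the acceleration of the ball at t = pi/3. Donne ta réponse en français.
En partant de la position x(t) = 4·sin(3·t) + 1, nous prenons 2 dérivées. La dérivée de la position donne la vitesse: v(t) = 12·cos(3·t). En prenant d/dt de v(t), nous trouvons a(t) = -36·sin(3·t). De l'équation de l'accélération a(t) = -36·sin(3·t), nous substituons t = pi/3 pour obtenir a = 0.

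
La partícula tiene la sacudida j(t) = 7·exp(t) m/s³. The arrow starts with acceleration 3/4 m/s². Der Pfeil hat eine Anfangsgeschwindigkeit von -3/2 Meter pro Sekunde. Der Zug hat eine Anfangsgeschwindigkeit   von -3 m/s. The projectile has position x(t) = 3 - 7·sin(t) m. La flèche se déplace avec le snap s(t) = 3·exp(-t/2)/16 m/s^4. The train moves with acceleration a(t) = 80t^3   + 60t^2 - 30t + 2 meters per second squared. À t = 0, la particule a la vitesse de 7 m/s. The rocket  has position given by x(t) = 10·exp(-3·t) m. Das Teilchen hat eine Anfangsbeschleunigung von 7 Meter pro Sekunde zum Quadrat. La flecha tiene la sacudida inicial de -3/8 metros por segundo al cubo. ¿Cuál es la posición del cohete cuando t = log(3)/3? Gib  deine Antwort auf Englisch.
From the given position equation x(t) = 10·exp(-3·t), we substitute t = log(3)/3 to get x = 10/3.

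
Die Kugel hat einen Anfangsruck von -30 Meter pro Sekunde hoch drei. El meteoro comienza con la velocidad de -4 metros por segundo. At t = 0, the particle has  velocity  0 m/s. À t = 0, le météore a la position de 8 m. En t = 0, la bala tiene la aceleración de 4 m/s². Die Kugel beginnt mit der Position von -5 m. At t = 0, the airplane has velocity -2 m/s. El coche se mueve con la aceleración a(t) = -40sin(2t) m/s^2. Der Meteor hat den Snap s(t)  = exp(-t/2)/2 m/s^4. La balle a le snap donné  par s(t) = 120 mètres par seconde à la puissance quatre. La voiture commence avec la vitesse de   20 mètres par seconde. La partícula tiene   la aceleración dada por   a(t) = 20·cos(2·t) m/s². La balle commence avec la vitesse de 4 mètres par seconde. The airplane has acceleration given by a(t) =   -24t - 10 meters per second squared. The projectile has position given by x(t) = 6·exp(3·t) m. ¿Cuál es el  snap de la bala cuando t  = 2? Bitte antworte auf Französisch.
En utilisant s(t) = 120 et en substituant t = 2, nous trouvons s = 120.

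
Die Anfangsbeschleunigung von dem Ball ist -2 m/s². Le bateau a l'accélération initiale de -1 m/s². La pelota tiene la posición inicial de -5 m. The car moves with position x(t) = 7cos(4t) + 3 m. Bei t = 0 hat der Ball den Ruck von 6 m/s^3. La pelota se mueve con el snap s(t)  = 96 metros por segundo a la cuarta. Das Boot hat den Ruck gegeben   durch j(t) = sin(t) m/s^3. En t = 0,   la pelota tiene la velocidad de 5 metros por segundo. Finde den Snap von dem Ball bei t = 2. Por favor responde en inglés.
From the given snap equation s(t) = 96, we substitute t = 2 to get s = 96.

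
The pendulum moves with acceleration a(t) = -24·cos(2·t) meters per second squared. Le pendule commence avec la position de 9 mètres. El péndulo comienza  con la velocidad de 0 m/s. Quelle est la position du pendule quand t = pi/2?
Pour résoudre ceci, nous devons prendre 2 primitives de notre équation de l'accélération a(t) = -24·cos(2·t). En intégrant l'accélération et en utilisant la condition initiale v(0) = 0, nous obtenons v(t) = -12·sin(2·t). En intégrant la vitesse et en utilisant la condition initiale x(0) = 9, nous obtenons x(t) = 6·cos(2·t) + 3. De l'équation de la position x(t) = 6·cos(2·t) + 3, nous substituons t = pi/2 pour obtenir x = -3.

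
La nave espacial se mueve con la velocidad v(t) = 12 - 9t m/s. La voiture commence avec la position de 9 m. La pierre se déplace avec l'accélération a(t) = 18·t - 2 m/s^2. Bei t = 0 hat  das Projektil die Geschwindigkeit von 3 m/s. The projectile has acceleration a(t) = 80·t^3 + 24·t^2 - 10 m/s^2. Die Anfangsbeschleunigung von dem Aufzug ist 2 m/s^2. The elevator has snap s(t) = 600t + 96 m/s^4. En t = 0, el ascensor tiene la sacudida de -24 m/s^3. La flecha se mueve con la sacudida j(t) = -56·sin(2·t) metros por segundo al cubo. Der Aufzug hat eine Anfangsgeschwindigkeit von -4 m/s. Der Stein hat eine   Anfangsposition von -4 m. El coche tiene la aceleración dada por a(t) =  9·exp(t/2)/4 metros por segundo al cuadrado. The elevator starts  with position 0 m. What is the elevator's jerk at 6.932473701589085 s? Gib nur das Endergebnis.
At t = 6.932473701589085, j = 15059.2749623198.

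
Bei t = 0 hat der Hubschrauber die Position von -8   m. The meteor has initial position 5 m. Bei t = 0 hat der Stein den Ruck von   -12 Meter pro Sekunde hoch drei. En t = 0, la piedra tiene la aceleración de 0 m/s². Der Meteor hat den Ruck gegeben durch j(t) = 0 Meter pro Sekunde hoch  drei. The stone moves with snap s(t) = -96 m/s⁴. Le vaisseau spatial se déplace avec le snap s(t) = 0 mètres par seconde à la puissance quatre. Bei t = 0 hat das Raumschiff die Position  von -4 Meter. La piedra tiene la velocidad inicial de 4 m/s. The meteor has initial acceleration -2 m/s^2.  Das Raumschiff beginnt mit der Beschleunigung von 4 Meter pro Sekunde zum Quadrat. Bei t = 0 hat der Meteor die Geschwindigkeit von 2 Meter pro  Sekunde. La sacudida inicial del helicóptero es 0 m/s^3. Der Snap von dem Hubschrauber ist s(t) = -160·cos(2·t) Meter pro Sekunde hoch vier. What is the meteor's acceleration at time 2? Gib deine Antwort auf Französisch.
Nous devons intégrer notre équation du jerk j(t) = 0 1 fois. En prenant ∫j(t)dt et en appliquant a(0) = -2, nous trouvons a(t) = -2. De l'équation de l'accélération a(t) = -2, nous substituons t = 2 pour obtenir a = -2.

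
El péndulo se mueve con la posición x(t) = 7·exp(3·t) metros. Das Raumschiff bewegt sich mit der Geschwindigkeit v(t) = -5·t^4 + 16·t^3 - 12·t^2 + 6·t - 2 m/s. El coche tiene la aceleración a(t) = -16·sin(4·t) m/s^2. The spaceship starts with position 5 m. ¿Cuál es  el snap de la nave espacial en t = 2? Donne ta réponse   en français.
Nous devons dériver notre équation de la vitesse v(t) = -5·t^4 + 16·t^3 - 12·t^2 + 6·t - 2 3 fois. La dérivée de la vitesse donne l'accélération: a(t) = -20·t^3 + 48·t^2 - 24·t + 6. En dérivant l'accélération, nous obtenons le jerk: j(t) = -60·t^2 + 96·t - 24. En prenant d/dt de j(t), nous trouvons s(t) = 96 - 120·t. Nous avons le snap s(t) = 96 - 120·t. En substituant t = 2: s(2) = -144.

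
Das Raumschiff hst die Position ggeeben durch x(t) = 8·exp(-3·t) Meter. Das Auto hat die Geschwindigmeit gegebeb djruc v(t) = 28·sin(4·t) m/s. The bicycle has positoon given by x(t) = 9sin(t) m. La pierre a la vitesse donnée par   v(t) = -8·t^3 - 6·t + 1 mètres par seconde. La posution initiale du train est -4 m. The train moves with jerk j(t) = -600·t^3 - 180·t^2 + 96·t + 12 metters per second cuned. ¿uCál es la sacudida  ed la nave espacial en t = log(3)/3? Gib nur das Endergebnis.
j(log(3)/3) = -72.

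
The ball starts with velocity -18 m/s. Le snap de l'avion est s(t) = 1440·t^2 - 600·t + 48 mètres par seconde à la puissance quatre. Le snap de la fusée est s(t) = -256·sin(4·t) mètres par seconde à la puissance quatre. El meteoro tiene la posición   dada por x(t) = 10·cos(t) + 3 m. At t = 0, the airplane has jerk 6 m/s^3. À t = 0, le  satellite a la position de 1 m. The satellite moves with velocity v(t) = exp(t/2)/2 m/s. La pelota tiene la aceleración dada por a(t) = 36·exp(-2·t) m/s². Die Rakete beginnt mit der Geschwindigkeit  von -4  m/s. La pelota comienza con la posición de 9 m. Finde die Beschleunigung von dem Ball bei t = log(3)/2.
Mit a(t) = 36·exp(-2·t) und Einsetzen von t = log(3)/2, finden wir a = 12.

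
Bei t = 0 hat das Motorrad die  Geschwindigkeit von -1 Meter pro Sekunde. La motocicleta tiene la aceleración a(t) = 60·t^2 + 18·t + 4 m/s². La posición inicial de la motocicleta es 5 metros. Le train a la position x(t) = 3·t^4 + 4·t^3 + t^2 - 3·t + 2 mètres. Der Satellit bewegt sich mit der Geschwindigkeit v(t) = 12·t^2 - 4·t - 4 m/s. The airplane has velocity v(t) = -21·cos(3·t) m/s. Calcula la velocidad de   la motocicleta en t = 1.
Partiendo de la aceleración a(t) = 60·t^2 + 18·t + 4, tomamos 1 antiderivada. La antiderivada de la aceleración es la velocidad. Usando v(0) = -1, obtenemos v(t) = 20·t^3 + 9·t^2 + 4·t - 1. Tenemos la velocidad v(t) = 20·t^3 + 9·t^2 + 4·t - 1. Sustituyendo t = 1: v(1) = 32.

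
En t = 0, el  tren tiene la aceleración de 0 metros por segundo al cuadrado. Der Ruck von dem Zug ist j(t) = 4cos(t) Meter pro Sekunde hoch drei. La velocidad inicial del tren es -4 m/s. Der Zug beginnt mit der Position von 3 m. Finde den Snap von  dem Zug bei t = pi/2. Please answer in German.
Wir müssen unsere Gleichung für den Ruck j(t) = 4·cos(t) 1-mal ableiten. Mit d/dt von j(t) finden wir s(t) = -4·sin(t). Mit s(t) = -4·sin(t) und Einsetzen von t = pi/2, finden wir s = -4.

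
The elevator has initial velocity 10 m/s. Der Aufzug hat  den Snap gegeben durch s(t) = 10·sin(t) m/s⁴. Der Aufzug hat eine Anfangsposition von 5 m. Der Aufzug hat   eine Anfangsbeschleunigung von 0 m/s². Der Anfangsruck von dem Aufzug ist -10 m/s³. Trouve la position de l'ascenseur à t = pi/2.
Nous devons intégrer notre équation du snap s(t) = 10·sin(t) 4 fois. La primitive du snap, avec j(0) = -10, donne le jerk: j(t) = -10·cos(t). En prenant ∫j(t)dt et en appliquant a(0) = 0, nous trouvons a(t) = -10·sin(t). L'intégrale de l'accélération, avec v(0) = 10, donne la vitesse: v(t) = 10·cos(t). En prenant ∫v(t)dt et en appliquant x(0) = 5, nous trouvons x(t) = 10·sin(t) + 5. De l'équation de la position x(t) = 10·sin(t) + 5, nous substituons t = pi/2 pour obtenir x = 15.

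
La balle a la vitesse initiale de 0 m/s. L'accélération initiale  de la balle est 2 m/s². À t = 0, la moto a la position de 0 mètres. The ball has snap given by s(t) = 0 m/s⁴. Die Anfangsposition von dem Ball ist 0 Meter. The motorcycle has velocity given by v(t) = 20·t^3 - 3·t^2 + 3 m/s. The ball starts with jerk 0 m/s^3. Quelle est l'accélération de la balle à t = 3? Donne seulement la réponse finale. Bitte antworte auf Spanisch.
La aceleración en t = 3 es a = 2.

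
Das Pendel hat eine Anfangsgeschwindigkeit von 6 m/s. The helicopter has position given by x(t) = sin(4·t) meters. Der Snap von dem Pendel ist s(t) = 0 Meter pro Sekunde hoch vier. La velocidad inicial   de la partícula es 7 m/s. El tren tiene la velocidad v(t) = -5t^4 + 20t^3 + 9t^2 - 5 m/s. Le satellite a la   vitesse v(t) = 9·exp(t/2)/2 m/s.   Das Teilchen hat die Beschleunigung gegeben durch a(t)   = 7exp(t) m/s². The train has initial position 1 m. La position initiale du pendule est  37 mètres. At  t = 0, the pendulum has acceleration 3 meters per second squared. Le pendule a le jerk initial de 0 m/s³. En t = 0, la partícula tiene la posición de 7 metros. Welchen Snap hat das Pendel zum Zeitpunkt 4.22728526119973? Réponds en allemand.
Wir haben den Snap s(t) = 0. Durch Einsetzen von t = 4.22728526119973: s(4.22728526119973) = 0.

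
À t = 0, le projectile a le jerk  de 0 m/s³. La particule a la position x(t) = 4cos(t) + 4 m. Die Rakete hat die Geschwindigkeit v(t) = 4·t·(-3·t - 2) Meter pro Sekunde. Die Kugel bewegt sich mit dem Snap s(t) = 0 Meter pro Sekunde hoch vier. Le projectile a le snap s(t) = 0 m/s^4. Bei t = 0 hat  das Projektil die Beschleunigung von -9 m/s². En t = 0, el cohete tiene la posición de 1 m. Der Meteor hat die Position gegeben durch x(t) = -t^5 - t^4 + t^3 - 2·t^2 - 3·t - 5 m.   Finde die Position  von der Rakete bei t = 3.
Wir müssen unsere Gleichung für die Geschwindigkeit v(t) = 4·t·(-3·t - 2) 1-mal integrieren. Das Integral von der Geschwindigkeit, mit x(0) = 1, ergibt die Position: x(t) = -4·t^3 - 4·t^2 + 1. Mit x(t) = -4·t^3 - 4·t^2 + 1 und Einsetzen von t = 3, finden wir x = -143.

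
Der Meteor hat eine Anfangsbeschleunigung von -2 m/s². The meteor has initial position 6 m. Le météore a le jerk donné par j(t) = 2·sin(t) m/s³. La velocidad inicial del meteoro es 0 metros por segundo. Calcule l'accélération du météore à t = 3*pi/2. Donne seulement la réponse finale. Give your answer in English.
a(3*pi/2) = 0.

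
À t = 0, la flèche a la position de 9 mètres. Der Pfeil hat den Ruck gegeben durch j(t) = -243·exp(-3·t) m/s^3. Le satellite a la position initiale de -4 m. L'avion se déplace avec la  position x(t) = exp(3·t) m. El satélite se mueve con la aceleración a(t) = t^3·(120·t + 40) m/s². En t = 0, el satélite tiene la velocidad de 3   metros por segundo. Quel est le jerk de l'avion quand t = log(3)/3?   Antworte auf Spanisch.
Para resolver esto, necesitamos tomar 3 derivadas de nuestra ecuación de la posición x(t) = exp(3·t). La derivada de la posición da la velocidad: v(t) = 3·exp(3·t). Tomando d/dt de v(t), encontramos a(t) = 9·exp(3·t). La derivada de la aceleración da la sacudida: j(t) = 27·exp(3·t). Tenemos la sacudida j(t) = 27·exp(3·t). Sustituyendo t = log(3)/3: j(log(3)/3) = 81.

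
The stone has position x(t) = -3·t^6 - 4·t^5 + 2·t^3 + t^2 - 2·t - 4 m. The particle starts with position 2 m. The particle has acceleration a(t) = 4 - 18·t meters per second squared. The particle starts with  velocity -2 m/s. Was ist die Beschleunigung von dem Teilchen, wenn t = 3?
Wir haben die Beschleunigung a(t) = 4 - 18·t. Durch Einsetzen von t = 3: a(3) = -50.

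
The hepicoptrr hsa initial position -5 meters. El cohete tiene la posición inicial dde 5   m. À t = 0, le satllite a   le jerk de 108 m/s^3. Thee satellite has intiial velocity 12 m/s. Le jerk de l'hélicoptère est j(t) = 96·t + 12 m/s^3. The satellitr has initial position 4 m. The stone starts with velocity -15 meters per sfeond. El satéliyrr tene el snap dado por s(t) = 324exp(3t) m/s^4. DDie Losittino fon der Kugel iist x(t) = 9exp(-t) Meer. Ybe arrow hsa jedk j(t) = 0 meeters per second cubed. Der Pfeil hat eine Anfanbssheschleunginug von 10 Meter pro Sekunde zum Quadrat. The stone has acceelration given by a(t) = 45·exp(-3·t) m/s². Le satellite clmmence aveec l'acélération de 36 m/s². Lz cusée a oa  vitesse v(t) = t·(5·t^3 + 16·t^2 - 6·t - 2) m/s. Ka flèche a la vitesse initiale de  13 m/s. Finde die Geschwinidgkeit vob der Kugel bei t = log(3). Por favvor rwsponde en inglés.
To solve this, we need to take 1 derivative of our position equation x(t) = 9·exp(-t). The derivative of position gives velocity: v(t) = -9·exp(-t). From the given velocity equation v(t) = -9·exp(-t), we substitute t = log(3) to get v = -3.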